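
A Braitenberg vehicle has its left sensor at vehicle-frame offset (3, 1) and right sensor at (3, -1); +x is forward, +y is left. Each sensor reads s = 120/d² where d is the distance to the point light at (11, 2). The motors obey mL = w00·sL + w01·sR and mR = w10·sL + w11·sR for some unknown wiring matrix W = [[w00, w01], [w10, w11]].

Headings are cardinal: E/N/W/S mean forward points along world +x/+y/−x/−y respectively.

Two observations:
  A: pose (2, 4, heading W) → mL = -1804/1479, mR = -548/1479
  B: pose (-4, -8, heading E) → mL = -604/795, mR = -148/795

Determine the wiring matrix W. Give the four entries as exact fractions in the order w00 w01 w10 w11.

-1 -1/2 1/2 -1

obs A: pose=(2,4,W) → sL=24/29, sR=40/51, mL=-1804/1479, mR=-548/1479
obs B: pose=(-4,-8,E) → sL=8/15, sR=24/53, mL=-604/795, mR=-148/795
sensor matrix S = [[24/29, 40/51], [8/15, 24/53]]; det S = -10240/235161
solve [mL_A; mL_B] = S·[w00; w01] and [mR_A; mR_B] = S·[w10; w11]:
  w00 = -1, w01 = -1/2, w10 = 1/2, w11 = -1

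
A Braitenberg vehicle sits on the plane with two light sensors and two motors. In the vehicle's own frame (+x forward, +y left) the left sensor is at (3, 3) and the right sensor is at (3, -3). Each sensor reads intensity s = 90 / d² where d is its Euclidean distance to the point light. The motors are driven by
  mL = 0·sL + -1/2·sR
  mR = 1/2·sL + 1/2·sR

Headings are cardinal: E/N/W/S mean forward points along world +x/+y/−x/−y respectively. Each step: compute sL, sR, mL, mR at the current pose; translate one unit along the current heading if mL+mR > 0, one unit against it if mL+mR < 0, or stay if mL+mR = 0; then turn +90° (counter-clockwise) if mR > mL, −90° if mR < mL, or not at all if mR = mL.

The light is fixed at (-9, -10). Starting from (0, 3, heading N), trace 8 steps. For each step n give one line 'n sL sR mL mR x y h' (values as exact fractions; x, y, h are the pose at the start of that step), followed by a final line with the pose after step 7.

n=0: pose=(0,3,N); sL=45/146, sR=9/40; mL=-9/80, mR=1557/5840; mL+mR=45/292 → advance +1; mR−mL=1107/2920 → turn +1·90°
n=1: pose=(0,4,W); sL=90/157, sR=18/65; mL=-9/65, mR=4338/10205; mL+mR=45/157 → advance +1; mR−mL=5751/10205 → turn +1·90°
n=2: pose=(-1,4,S); sL=45/121, sR=45/73; mL=-45/146, mR=4365/8833; mL+mR=45/242 → advance +1; mR−mL=14175/17666 → turn +1·90°
n=3: pose=(-1,3,E); sL=90/377, sR=90/221; mL=-45/221, mR=2070/6409; mL+mR=45/377 → advance +1; mR−mL=3375/6409 → turn +1·90°
n=4: pose=(0,3,N); sL=45/146, sR=9/40; mL=-9/80, mR=1557/5840; mL+mR=45/292 → advance +1; mR−mL=1107/2920 → turn +1·90°
n=5: pose=(0,4,W); sL=90/157, sR=18/65; mL=-9/65, mR=4338/10205; mL+mR=45/157 → advance +1; mR−mL=5751/10205 → turn +1·90°
n=6: pose=(-1,4,S); sL=45/121, sR=45/73; mL=-45/146, mR=4365/8833; mL+mR=45/242 → advance +1; mR−mL=14175/17666 → turn +1·90°
n=7: pose=(-1,3,E); sL=90/377, sR=90/221; mL=-45/221, mR=2070/6409; mL+mR=45/377 → advance +1; mR−mL=3375/6409 → turn +1·90°

0 45/146 9/40 -9/80 1557/5840 0 3 N
1 90/157 18/65 -9/65 4338/10205 0 4 W
2 45/121 45/73 -45/146 4365/8833 -1 4 S
3 90/377 90/221 -45/221 2070/6409 -1 3 E
4 45/146 9/40 -9/80 1557/5840 0 3 N
5 90/157 18/65 -9/65 4338/10205 0 4 W
6 45/121 45/73 -45/146 4365/8833 -1 4 S
7 90/377 90/221 -45/221 2070/6409 -1 3 E
final 0 3 N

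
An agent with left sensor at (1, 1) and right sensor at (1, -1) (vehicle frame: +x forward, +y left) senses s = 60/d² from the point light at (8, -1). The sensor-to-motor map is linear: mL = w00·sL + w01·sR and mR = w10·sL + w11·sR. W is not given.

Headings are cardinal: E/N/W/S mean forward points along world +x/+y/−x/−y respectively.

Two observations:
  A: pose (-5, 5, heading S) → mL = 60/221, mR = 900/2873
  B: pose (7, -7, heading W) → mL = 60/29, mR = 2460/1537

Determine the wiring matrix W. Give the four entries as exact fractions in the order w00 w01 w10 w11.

0 1 1/2 1/2

obs A: pose=(-5,5,S) → sL=60/169, sR=60/221, mL=60/221, mR=900/2873
obs B: pose=(7,-7,W) → sL=60/53, sR=60/29, mL=60/29, mR=2460/1537
sensor matrix S = [[60/169, 60/221], [60/53, 60/29]]; det S = 1886400/4415801
solve [mL_A; mL_B] = S·[w00; w01] and [mR_A; mR_B] = S·[w10; w11]:
  w00 = 0, w01 = 1, w10 = 1/2, w11 = 1/2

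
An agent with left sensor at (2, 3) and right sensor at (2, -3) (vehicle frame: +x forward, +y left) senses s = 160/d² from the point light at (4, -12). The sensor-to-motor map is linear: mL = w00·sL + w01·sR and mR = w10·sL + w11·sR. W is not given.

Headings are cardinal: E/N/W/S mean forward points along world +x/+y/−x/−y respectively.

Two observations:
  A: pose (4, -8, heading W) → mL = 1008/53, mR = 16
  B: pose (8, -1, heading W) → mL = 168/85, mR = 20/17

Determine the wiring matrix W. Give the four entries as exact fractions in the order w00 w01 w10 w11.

1/2 1 1/2 0

obs A: pose=(4,-8,W) → sL=32, sR=160/53, mL=1008/53, mR=16
obs B: pose=(8,-1,W) → sL=40/17, sR=4/5, mL=168/85, mR=20/17
sensor matrix S = [[32, 160/53], [40/17, 4/5]]; det S = 83328/4505
solve [mL_A; mL_B] = S·[w00; w01] and [mR_A; mR_B] = S·[w10; w11]:
  w00 = 1/2, w01 = 1, w10 = 1/2, w11 = 0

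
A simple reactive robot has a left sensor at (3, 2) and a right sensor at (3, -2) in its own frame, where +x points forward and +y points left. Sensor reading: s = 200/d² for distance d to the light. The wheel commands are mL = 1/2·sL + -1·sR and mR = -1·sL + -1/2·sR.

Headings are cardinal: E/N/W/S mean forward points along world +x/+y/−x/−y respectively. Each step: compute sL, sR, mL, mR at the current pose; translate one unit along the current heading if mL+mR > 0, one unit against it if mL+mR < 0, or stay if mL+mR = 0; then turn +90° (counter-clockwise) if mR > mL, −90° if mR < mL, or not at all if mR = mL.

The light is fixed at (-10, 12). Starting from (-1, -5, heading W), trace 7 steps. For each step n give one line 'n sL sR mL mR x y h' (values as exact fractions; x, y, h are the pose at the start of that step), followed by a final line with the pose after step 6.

n=0: pose=(-1,-5,W); sL=200/397, sR=200/261; mL=-53300/103617, mR=-91900/103617; mL+mR=-48400/34539 → advance -1; mR−mL=-38600/103617 → turn -1·90°
n=1: pose=(0,-5,N); sL=10/13, sR=10/17; mL=-45/221, mR=-235/221; mL+mR=-280/221 → advance -1; mR−mL=-190/221 → turn -1·90°
n=2: pose=(0,-6,E); sL=8/17, sR=200/569; mL=-1124/9673, mR=-6252/9673; mL+mR=-7376/9673 → advance -1; mR−mL=-5128/9673 → turn -1·90°
n=3: pose=(-1,-6,S); sL=100/281, sR=20/49; mL=-3170/13769, mR=-7710/13769; mL+mR=-10880/13769 → advance -1; mR−mL=-4540/13769 → turn -1·90°
n=4: pose=(-1,-5,W); sL=200/397, sR=200/261; mL=-53300/103617, mR=-91900/103617; mL+mR=-48400/34539 → advance -1; mR−mL=-38600/103617 → turn -1·90°
n=5: pose=(0,-5,N); sL=10/13, sR=10/17; mL=-45/221, mR=-235/221; mL+mR=-280/221 → advance -1; mR−mL=-190/221 → turn -1·90°
n=6: pose=(0,-6,E); sL=8/17, sR=200/569; mL=-1124/9673, mR=-6252/9673; mL+mR=-7376/9673 → advance -1; mR−mL=-5128/9673 → turn -1·90°

0 200/397 200/261 -53300/103617 -91900/103617 -1 -5 W
1 10/13 10/17 -45/221 -235/221 0 -5 N
2 8/17 200/569 -1124/9673 -6252/9673 0 -6 E
3 100/281 20/49 -3170/13769 -7710/13769 -1 -6 S
4 200/397 200/261 -53300/103617 -91900/103617 -1 -5 W
5 10/13 10/17 -45/221 -235/221 0 -5 N
6 8/17 200/569 -1124/9673 -6252/9673 0 -6 E
final -1 -6 S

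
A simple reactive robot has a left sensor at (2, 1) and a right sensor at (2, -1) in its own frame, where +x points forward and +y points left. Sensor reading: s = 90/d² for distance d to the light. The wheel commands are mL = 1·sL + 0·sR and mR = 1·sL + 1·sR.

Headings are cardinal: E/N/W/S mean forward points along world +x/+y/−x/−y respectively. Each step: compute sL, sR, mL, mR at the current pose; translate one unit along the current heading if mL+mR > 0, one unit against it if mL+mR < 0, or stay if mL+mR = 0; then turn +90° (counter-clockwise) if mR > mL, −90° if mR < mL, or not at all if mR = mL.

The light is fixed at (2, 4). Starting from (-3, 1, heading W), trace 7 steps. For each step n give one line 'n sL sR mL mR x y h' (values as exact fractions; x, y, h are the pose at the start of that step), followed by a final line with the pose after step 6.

0 18/13 90/53 18/13 2124/689 -3 1 W
1 9/5 45/37 9/5 558/185 -4 1 S
2 18/5 90/41 18/5 1188/205 -4 0 E
3 9/4 9/2 9/4 27/4 -3 0 N
4 18/13 90/53 18/13 2124/689 -3 1 W
5 9/5 45/37 9/5 558/185 -4 1 S
6 18/5 90/41 18/5 1188/205 -4 0 E
final -3 0 N

n=0: pose=(-3,1,W); sL=18/13, sR=90/53; mL=18/13, mR=2124/689; mL+mR=3078/689 → advance +1; mR−mL=90/53 → turn +1·90°
n=1: pose=(-4,1,S); sL=9/5, sR=45/37; mL=9/5, mR=558/185; mL+mR=891/185 → advance +1; mR−mL=45/37 → turn +1·90°
n=2: pose=(-4,0,E); sL=18/5, sR=90/41; mL=18/5, mR=1188/205; mL+mR=1926/205 → advance +1; mR−mL=90/41 → turn +1·90°
n=3: pose=(-3,0,N); sL=9/4, sR=9/2; mL=9/4, mR=27/4; mL+mR=9 → advance +1; mR−mL=9/2 → turn +1·90°
n=4: pose=(-3,1,W); sL=18/13, sR=90/53; mL=18/13, mR=2124/689; mL+mR=3078/689 → advance +1; mR−mL=90/53 → turn +1·90°
n=5: pose=(-4,1,S); sL=9/5, sR=45/37; mL=9/5, mR=558/185; mL+mR=891/185 → advance +1; mR−mL=45/37 → turn +1·90°
n=6: pose=(-4,0,E); sL=18/5, sR=90/41; mL=18/5, mR=1188/205; mL+mR=1926/205 → advance +1; mR−mL=90/41 → turn +1·90°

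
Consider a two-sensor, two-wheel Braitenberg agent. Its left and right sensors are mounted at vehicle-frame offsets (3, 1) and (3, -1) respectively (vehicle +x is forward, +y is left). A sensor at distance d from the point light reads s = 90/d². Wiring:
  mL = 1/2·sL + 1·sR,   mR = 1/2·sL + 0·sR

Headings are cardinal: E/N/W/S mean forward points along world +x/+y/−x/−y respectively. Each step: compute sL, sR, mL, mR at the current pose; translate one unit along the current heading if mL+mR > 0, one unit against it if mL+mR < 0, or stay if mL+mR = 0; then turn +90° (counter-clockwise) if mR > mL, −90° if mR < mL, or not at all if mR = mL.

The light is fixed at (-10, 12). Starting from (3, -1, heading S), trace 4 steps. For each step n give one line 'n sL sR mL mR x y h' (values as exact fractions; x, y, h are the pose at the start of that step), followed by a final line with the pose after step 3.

n=0: pose=(3,-1,S); sL=45/226, sR=9/40; mL=1467/4520, mR=45/452; mL+mR=1917/4520 → advance +1; mR−mL=-9/40 → turn -1·90°
n=1: pose=(3,-2,W); sL=18/65, sR=90/269; mL=8271/17485, mR=9/65; mL+mR=10692/17485 → advance +1; mR−mL=-90/269 → turn -1·90°
n=2: pose=(2,-2,N); sL=45/121, sR=9/29; mL=3483/7018, mR=45/242; mL+mR=2394/3509 → advance +1; mR−mL=-9/29 → turn -1·90°
n=3: pose=(2,-1,E); sL=10/41, sR=90/421; mL=5795/17261, mR=5/41; mL+mR=7900/17261 → advance +1; mR−mL=-90/421 → turn -1·90°

0 45/226 9/40 1467/4520 45/452 3 -1 S
1 18/65 90/269 8271/17485 9/65 3 -2 W
2 45/121 9/29 3483/7018 45/242 2 -2 N
3 10/41 90/421 5795/17261 5/41 2 -1 E
final 3 -1 S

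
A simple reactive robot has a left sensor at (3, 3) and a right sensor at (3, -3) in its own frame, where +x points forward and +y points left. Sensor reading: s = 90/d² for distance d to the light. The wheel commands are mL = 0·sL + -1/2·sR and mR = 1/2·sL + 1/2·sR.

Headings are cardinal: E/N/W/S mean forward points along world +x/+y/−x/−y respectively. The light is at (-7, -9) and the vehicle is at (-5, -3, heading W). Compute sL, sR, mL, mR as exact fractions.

9 45/41 -45/82 207/41

left sensor world pos  = (-8, -6); dL² = 10
right sensor world pos = (-8, 0); dR² = 82
sL = 90/10 = 9
sR = 90/82 = 45/41
mL = 0·sL + -1/2·sR = -45/82
mR = 1/2·sL + 1/2·sR = 207/41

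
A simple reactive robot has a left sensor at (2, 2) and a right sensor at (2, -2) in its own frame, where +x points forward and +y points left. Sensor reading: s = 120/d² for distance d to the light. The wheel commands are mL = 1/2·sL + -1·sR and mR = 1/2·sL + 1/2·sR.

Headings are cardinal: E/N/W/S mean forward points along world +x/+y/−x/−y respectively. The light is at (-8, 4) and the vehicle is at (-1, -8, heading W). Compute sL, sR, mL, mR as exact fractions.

120/221 24/25 -3804/5525 4152/5525

left sensor world pos  = (-3, -10); dL² = 221
right sensor world pos = (-3, -6); dR² = 125
sL = 120/221 = 120/221
sR = 120/125 = 24/25
mL = 1/2·sL + -1·sR = -3804/5525
mR = 1/2·sL + 1/2·sR = 4152/5525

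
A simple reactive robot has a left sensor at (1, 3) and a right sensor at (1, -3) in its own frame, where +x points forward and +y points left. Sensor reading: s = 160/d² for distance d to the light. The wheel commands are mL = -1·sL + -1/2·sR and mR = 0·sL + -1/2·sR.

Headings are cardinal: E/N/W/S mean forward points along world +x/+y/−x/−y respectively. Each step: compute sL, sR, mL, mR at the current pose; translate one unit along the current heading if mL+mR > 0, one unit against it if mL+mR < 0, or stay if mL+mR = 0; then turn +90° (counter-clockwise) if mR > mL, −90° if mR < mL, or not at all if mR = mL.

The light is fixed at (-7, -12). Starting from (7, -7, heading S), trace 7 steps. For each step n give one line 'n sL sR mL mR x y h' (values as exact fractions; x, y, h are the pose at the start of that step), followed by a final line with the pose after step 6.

0 32/61 160/137 -9264/8357 -80/137 7 -7 S
1 80/153 80/117 -1720/1989 -40/117 7 -6 E
2 160/149 32/61 -12144/9089 -16/61 6 -6 N
3 40/37 10/13 -705/481 -5/13 6 -7 W
4 32/61 160/137 -9264/8357 -80/137 7 -7 S
5 80/153 80/117 -1720/1989 -40/117 7 -6 E
6 160/149 32/61 -12144/9089 -16/61 6 -6 N
final 6 -7 W

n=0: pose=(7,-7,S); sL=32/61, sR=160/137; mL=-9264/8357, mR=-80/137; mL+mR=-14144/8357 → advance -1; mR−mL=32/61 → turn +1·90°
n=1: pose=(7,-6,E); sL=80/153, sR=80/117; mL=-1720/1989, mR=-40/117; mL+mR=-800/663 → advance -1; mR−mL=80/153 → turn +1·90°
n=2: pose=(6,-6,N); sL=160/149, sR=32/61; mL=-12144/9089, mR=-16/61; mL+mR=-14528/9089 → advance -1; mR−mL=160/149 → turn +1·90°
n=3: pose=(6,-7,W); sL=40/37, sR=10/13; mL=-705/481, mR=-5/13; mL+mR=-890/481 → advance -1; mR−mL=40/37 → turn +1·90°
n=4: pose=(7,-7,S); sL=32/61, sR=160/137; mL=-9264/8357, mR=-80/137; mL+mR=-14144/8357 → advance -1; mR−mL=32/61 → turn +1·90°
n=5: pose=(7,-6,E); sL=80/153, sR=80/117; mL=-1720/1989, mR=-40/117; mL+mR=-800/663 → advance -1; mR−mL=80/153 → turn +1·90°
n=6: pose=(6,-6,N); sL=160/149, sR=32/61; mL=-12144/9089, mR=-16/61; mL+mR=-14528/9089 → advance -1; mR−mL=160/149 → turn +1·90°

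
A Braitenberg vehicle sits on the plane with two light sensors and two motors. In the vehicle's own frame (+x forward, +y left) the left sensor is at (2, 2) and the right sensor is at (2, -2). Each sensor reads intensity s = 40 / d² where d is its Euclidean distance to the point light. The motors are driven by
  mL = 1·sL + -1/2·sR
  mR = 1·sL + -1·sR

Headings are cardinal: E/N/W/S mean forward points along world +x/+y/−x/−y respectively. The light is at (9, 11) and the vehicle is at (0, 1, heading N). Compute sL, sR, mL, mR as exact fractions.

8/37 40/113 164/4181 -576/4181

left sensor world pos  = (-2, 3); dL² = 185
right sensor world pos = (2, 3); dR² = 113
sL = 40/185 = 8/37
sR = 40/113 = 40/113
mL = 1·sL + -1/2·sR = 164/4181
mR = 1·sL + -1·sR = -576/4181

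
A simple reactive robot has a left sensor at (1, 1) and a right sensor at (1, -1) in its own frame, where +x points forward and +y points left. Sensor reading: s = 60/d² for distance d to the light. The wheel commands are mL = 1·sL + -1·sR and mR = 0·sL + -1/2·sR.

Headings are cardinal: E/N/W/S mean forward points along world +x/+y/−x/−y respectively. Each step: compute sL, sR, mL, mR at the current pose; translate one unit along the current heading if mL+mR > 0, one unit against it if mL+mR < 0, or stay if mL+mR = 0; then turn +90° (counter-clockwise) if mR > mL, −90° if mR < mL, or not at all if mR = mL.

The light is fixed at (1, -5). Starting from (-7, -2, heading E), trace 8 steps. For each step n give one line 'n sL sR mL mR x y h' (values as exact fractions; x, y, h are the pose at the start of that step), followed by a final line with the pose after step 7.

n=0: pose=(-7,-2,E); sL=12/13, sR=60/53; mL=-144/689, mR=-30/53; mL+mR=-534/689 → advance -1; mR−mL=-246/689 → turn -1·90°
n=1: pose=(-8,-2,S); sL=15/17, sR=15/26; mL=135/442, mR=-15/52; mL+mR=15/884 → advance +1; mR−mL=-525/884 → turn -1·90°
n=2: pose=(-8,-3,W); sL=60/101, sR=60/109; mL=480/11009, mR=-30/109; mL+mR=-2550/11009 → advance -1; mR−mL=-3510/11009 → turn -1·90°
n=3: pose=(-7,-3,N); sL=2/3, sR=30/29; mL=-32/87, mR=-15/29; mL+mR=-77/87 → advance -1; mR−mL=-13/87 → turn -1·90°
n=4: pose=(-7,-4,E); sL=60/53, sR=60/49; mL=-240/2597, mR=-30/49; mL+mR=-1830/2597 → advance -1; mR−mL=-1350/2597 → turn -1·90°
n=5: pose=(-8,-4,S); sL=15/16, sR=3/5; mL=27/80, mR=-3/10; mL+mR=3/80 → advance +1; mR−mL=-51/80 → turn -1·90°
n=6: pose=(-8,-5,W); sL=60/101, sR=60/101; mL=0, mR=-30/101; mL+mR=-30/101 → advance -1; mR−mL=-30/101 → turn -1·90°
n=7: pose=(-7,-5,N); sL=30/41, sR=6/5; mL=-96/205, mR=-3/5; mL+mR=-219/205 → advance -1; mR−mL=-27/205 → turn -1·90°

0 12/13 60/53 -144/689 -30/53 -7 -2 E
1 15/17 15/26 135/442 -15/52 -8 -2 S
2 60/101 60/109 480/11009 -30/109 -8 -3 W
3 2/3 30/29 -32/87 -15/29 -7 -3 N
4 60/53 60/49 -240/2597 -30/49 -7 -4 E
5 15/16 3/5 27/80 -3/10 -8 -4 S
6 60/101 60/101 0 -30/101 -8 -5 W
7 30/41 6/5 -96/205 -3/5 -7 -5 N
final -7 -6 E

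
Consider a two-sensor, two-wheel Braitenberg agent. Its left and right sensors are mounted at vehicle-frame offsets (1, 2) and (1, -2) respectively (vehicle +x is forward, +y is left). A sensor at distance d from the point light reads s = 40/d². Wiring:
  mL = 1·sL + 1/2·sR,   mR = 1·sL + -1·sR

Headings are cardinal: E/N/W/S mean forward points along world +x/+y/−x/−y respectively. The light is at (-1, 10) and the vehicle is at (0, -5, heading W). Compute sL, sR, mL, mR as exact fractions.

left sensor world pos  = (-1, -7); dL² = 289
right sensor world pos = (-1, -3); dR² = 169
sL = 40/289 = 40/289
sR = 40/169 = 40/169
mL = 1·sL + 1/2·sR = 12540/48841
mR = 1·sL + -1·sR = -4800/48841

40/289 40/169 12540/48841 -4800/48841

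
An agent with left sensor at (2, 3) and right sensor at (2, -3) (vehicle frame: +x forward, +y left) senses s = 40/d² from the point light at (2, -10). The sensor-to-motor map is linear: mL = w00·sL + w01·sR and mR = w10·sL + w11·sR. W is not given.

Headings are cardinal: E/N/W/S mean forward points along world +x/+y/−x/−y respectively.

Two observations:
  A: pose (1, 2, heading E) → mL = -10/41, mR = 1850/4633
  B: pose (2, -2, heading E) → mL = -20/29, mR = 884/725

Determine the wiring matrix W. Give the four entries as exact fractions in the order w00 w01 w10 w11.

0 -1/2 -1/2 1

obs A: pose=(1,2,E) → sL=20/113, sR=20/41, mL=-10/41, mR=1850/4633
obs B: pose=(2,-2,E) → sL=8/25, sR=40/29, mL=-20/29, mR=884/725
sensor matrix S = [[20/113, 20/41], [8/25, 40/29]]; det S = 59136/671785
solve [mL_A; mL_B] = S·[w00; w01] and [mR_A; mR_B] = S·[w10; w11]:
  w00 = 0, w01 = -1/2, w10 = -1/2, w11 = 1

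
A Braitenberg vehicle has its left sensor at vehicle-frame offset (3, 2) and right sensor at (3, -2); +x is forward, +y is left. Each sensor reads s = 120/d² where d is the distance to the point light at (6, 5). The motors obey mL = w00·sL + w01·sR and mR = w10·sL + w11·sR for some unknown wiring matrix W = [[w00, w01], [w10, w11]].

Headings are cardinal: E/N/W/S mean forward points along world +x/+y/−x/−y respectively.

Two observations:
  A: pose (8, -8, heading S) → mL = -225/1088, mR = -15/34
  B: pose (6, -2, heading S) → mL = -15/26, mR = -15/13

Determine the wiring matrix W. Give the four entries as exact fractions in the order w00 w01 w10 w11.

-1 1/2 -1 0

obs A: pose=(8,-8,S) → sL=15/34, sR=15/32, mL=-225/1088, mR=-15/34
obs B: pose=(6,-2,S) → sL=15/13, sR=15/13, mL=-15/26, mR=-15/13
sensor matrix S = [[15/34, 15/32], [15/13, 15/13]]; det S = -225/7072
solve [mL_A; mL_B] = S·[w00; w01] and [mR_A; mR_B] = S·[w10; w11]:
  w00 = -1, w01 = 1/2, w10 = -1, w11 = 0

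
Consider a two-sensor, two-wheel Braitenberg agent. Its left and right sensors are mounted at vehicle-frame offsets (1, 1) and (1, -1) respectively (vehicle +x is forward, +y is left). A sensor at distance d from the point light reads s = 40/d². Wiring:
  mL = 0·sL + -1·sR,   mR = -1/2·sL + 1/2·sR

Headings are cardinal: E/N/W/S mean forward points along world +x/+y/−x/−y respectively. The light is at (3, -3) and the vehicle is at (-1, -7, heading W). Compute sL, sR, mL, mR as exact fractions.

left sensor world pos  = (-2, -8); dL² = 50
right sensor world pos = (-2, -6); dR² = 34
sL = 40/50 = 4/5
sR = 40/34 = 20/17
mL = 0·sL + -1·sR = -20/17
mR = -1/2·sL + 1/2·sR = 16/85

4/5 20/17 -20/17 16/85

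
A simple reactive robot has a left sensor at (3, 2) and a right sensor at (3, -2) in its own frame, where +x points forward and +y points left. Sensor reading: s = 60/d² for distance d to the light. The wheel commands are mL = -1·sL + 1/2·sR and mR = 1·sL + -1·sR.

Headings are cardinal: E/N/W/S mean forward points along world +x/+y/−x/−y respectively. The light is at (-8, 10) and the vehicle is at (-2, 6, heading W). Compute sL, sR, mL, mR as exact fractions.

4/3 60/13 38/39 -128/39

left sensor world pos  = (-5, 4); dL² = 45
right sensor world pos = (-5, 8); dR² = 13
sL = 60/45 = 4/3
sR = 60/13 = 60/13
mL = -1·sL + 1/2·sR = 38/39
mR = 1·sL + -1·sR = -128/39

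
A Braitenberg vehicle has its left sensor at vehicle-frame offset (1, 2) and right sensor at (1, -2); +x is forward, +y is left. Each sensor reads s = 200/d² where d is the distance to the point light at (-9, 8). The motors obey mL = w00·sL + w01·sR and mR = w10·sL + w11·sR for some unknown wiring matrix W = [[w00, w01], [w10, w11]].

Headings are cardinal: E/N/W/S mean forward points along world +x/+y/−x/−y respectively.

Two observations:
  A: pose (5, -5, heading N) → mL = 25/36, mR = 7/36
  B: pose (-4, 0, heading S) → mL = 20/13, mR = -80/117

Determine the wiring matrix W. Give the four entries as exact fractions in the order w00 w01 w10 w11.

1 0 1 -1

obs A: pose=(5,-5,N) → sL=25/36, sR=1/2, mL=25/36, mR=7/36
obs B: pose=(-4,0,S) → sL=20/13, sR=20/9, mL=20/13, mR=-80/117
sensor matrix S = [[25/36, 1/2], [20/13, 20/9]]; det S = 815/1053
solve [mL_A; mL_B] = S·[w00; w01] and [mR_A; mR_B] = S·[w10; w11]:
  w00 = 1, w01 = 0, w10 = 1, w11 = -1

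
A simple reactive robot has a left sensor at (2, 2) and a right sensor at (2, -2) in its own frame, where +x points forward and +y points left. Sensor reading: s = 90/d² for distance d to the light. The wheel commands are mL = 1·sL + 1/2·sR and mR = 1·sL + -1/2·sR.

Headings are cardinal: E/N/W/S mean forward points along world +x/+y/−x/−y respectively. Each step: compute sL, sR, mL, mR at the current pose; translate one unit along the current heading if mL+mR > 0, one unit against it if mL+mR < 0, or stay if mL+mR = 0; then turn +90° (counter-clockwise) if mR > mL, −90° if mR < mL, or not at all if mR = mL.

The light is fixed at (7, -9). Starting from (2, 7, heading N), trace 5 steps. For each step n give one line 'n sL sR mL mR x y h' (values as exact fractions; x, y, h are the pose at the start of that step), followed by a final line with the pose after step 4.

n=0: pose=(2,7,N); sL=90/373, sR=10/37; mL=5195/13801, mR=1465/13801; mL+mR=180/373 → advance +1; mR−mL=-10/37 → turn -1·90°
n=1: pose=(2,8,E); sL=9/37, sR=5/13; mL=419/962, mR=49/962; mL+mR=18/37 → advance +1; mR−mL=-5/13 → turn -1·90°
n=2: pose=(3,8,S); sL=90/229, sR=10/29; mL=3755/6641, mR=1465/6641; mL+mR=180/229 → advance +1; mR−mL=-10/29 → turn -1·90°
n=3: pose=(3,7,W); sL=45/116, sR=1/4; mL=119/232, mR=61/232; mL+mR=45/58 → advance +1; mR−mL=-1/4 → turn -1·90°
n=4: pose=(2,7,N); sL=90/373, sR=10/37; mL=5195/13801, mR=1465/13801; mL+mR=180/373 → advance +1; mR−mL=-10/37 → turn -1·90°

0 90/373 10/37 5195/13801 1465/13801 2 7 N
1 9/37 5/13 419/962 49/962 2 8 E
2 90/229 10/29 3755/6641 1465/6641 3 8 S
3 45/116 1/4 119/232 61/232 3 7 W
4 90/373 10/37 5195/13801 1465/13801 2 7 N
final 2 8 E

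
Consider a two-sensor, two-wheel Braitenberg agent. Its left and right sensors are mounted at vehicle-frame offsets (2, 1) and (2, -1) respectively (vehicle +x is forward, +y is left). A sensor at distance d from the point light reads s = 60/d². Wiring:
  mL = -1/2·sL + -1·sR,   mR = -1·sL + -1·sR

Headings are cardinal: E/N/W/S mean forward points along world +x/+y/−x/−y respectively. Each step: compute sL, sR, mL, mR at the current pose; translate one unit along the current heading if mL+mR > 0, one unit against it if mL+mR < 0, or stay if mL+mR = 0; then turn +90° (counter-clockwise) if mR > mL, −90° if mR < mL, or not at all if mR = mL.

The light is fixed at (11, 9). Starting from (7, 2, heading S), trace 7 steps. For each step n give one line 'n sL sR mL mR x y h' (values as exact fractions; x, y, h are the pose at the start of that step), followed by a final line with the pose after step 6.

n=0: pose=(7,2,S); sL=2/3, sR=30/53; mL=-143/159, mR=-196/159; mL+mR=-113/53 → advance -1; mR−mL=-1/3 → turn -1·90°
n=1: pose=(7,3,W); sL=12/17, sR=60/61; mL=-1386/1037, mR=-1752/1037; mL+mR=-3138/1037 → advance -1; mR−mL=-6/17 → turn -1·90°
n=2: pose=(8,3,N); sL=15/8, sR=3; mL=-63/16, mR=-39/8; mL+mR=-141/16 → advance -1; mR−mL=-15/16 → turn -1·90°
n=3: pose=(8,2,E); sL=60/37, sR=12/13; mL=-834/481, mR=-1224/481; mL+mR=-2058/481 → advance -1; mR−mL=-30/37 → turn -1·90°
n=4: pose=(7,2,S); sL=2/3, sR=30/53; mL=-143/159, mR=-196/159; mL+mR=-113/53 → advance -1; mR−mL=-1/3 → turn -1·90°
n=5: pose=(7,3,W); sL=12/17, sR=60/61; mL=-1386/1037, mR=-1752/1037; mL+mR=-3138/1037 → advance -1; mR−mL=-6/17 → turn -1·90°
n=6: pose=(8,3,N); sL=15/8, sR=3; mL=-63/16, mR=-39/8; mL+mR=-141/16 → advance -1; mR−mL=-15/16 → turn -1·90°

0 2/3 30/53 -143/159 -196/159 7 2 S
1 12/17 60/61 -1386/1037 -1752/1037 7 3 W
2 15/8 3 -63/16 -39/8 8 3 N
3 60/37 12/13 -834/481 -1224/481 8 2 E
4 2/3 30/53 -143/159 -196/159 7 2 S
5 12/17 60/61 -1386/1037 -1752/1037 7 3 W
6 15/8 3 -63/16 -39/8 8 3 N
final 8 2 E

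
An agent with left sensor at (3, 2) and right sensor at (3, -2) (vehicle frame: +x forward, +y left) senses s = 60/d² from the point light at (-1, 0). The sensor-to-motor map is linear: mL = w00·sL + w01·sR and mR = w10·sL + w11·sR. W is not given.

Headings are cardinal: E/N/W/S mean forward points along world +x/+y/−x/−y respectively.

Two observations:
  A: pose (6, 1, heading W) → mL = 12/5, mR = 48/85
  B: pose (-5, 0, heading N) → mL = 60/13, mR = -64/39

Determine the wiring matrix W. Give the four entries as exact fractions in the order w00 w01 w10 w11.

obs A: pose=(6,1,W) → sL=60/17, sR=12/5, mL=12/5, mR=48/85
obs B: pose=(-5,0,N) → sL=4/3, sR=60/13, mL=60/13, mR=-64/39
sensor matrix S = [[60/17, 12/5], [4/3, 60/13]]; det S = 14464/1105
solve [mL_A; mL_B] = S·[w00; w01] and [mR_A; mR_B] = S·[w10; w11]:
  w00 = 0, w01 = 1, w10 = 1/2, w11 = -1/2

0 1 1/2 -1/2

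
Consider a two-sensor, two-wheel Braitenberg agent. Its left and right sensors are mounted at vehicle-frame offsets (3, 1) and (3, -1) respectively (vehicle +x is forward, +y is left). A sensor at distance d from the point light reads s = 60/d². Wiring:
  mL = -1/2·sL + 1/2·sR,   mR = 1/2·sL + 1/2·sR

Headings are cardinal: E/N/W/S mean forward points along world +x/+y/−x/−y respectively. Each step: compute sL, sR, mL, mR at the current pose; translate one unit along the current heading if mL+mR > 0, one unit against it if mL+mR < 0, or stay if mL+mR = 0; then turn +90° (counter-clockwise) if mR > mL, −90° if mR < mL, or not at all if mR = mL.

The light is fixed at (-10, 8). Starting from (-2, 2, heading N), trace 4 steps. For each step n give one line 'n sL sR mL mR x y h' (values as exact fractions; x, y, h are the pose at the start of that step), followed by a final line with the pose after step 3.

0 30/29 2/3 -16/87 74/87 -2 2 N
1 60/61 60/41 600/2501 3060/2501 -2 3 W
2 15/32 3/5 21/320 171/320 -3 3 S
3 12/25 60/149 -144/3725 1644/3725 -3 2 E
final -2 2 N

n=0: pose=(-2,2,N); sL=30/29, sR=2/3; mL=-16/87, mR=74/87; mL+mR=2/3 → advance +1; mR−mL=30/29 → turn +1·90°
n=1: pose=(-2,3,W); sL=60/61, sR=60/41; mL=600/2501, mR=3060/2501; mL+mR=60/41 → advance +1; mR−mL=60/61 → turn +1·90°
n=2: pose=(-3,3,S); sL=15/32, sR=3/5; mL=21/320, mR=171/320; mL+mR=3/5 → advance +1; mR−mL=15/32 → turn +1·90°
n=3: pose=(-3,2,E); sL=12/25, sR=60/149; mL=-144/3725, mR=1644/3725; mL+mR=60/149 → advance +1; mR−mL=12/25 → turn +1·90°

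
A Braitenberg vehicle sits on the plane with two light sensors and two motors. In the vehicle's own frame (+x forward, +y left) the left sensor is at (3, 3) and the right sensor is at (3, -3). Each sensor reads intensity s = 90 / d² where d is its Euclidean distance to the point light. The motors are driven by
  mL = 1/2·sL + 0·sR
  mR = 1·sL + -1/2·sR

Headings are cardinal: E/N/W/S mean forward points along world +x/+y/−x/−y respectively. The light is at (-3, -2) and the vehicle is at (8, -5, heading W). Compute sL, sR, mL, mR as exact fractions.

left sensor world pos  = (5, -8); dL² = 100
right sensor world pos = (5, -2); dR² = 64
sL = 90/100 = 9/10
sR = 90/64 = 45/32
mL = 1/2·sL + 0·sR = 9/20
mR = 1·sL + -1/2·sR = 63/320

9/10 45/32 9/20 63/320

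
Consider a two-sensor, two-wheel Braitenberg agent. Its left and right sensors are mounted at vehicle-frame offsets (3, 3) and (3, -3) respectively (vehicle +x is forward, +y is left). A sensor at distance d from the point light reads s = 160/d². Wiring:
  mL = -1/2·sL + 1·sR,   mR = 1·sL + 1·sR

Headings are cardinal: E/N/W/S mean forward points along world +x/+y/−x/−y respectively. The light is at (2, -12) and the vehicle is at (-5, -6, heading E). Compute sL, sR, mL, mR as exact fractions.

left sensor world pos  = (-2, -3); dL² = 97
right sensor world pos = (-2, -9); dR² = 25
sL = 160/97 = 160/97
sR = 160/25 = 32/5
mL = -1/2·sL + 1·sR = 2704/485
mR = 1·sL + 1·sR = 3904/485

160/97 32/5 2704/485 3904/485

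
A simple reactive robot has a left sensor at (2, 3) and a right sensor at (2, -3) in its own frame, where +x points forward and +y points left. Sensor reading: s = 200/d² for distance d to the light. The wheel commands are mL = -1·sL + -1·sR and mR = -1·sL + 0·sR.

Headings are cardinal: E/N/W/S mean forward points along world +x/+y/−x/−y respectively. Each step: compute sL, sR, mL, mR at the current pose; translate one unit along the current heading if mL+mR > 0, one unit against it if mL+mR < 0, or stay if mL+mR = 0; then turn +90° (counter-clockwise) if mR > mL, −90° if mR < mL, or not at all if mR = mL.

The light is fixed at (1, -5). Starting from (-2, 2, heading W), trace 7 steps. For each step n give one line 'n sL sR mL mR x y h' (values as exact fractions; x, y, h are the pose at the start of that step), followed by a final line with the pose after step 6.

0 200/41 8/5 -1328/205 -200/41 -2 2 W
1 100/13 4 -152/13 -100/13 -1 2 S
2 200/121 8 -1168/121 -200/121 -1 3 E
3 25/17 2 -59/17 -25/17 -2 3 N
4 200/41 8/5 -1328/205 -200/41 -2 2 W
5 100/13 4 -152/13 -100/13 -1 2 S
6 200/121 8 -1168/121 -200/121 -1 3 E
final -2 3 N

n=0: pose=(-2,2,W); sL=200/41, sR=8/5; mL=-1328/205, mR=-200/41; mL+mR=-2328/205 → advance -1; mR−mL=8/5 → turn +1·90°
n=1: pose=(-1,2,S); sL=100/13, sR=4; mL=-152/13, mR=-100/13; mL+mR=-252/13 → advance -1; mR−mL=4 → turn +1·90°
n=2: pose=(-1,3,E); sL=200/121, sR=8; mL=-1168/121, mR=-200/121; mL+mR=-1368/121 → advance -1; mR−mL=8 → turn +1·90°
n=3: pose=(-2,3,N); sL=25/17, sR=2; mL=-59/17, mR=-25/17; mL+mR=-84/17 → advance -1; mR−mL=2 → turn +1·90°
n=4: pose=(-2,2,W); sL=200/41, sR=8/5; mL=-1328/205, mR=-200/41; mL+mR=-2328/205 → advance -1; mR−mL=8/5 → turn +1·90°
n=5: pose=(-1,2,S); sL=100/13, sR=4; mL=-152/13, mR=-100/13; mL+mR=-252/13 → advance -1; mR−mL=4 → turn +1·90°
n=6: pose=(-1,3,E); sL=200/121, sR=8; mL=-1168/121, mR=-200/121; mL+mR=-1368/121 → advance -1; mR−mL=8 → turn +1·90°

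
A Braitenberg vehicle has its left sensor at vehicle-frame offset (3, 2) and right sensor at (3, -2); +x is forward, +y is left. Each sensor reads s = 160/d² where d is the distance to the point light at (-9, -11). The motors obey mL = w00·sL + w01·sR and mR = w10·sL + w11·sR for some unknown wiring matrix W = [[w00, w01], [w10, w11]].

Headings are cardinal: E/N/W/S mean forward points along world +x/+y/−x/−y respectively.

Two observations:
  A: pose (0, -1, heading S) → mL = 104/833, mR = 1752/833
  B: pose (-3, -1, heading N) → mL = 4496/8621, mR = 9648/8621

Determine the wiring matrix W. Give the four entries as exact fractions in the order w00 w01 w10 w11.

obs A: pose=(0,-1,S) → sL=16/17, sR=80/49, mL=104/833, mR=1752/833
obs B: pose=(-3,-1,N) → sL=32/37, sR=160/233, mL=4496/8621, mR=9648/8621
sensor matrix S = [[16/17, 80/49], [32/37, 160/233]]; det S = -5498880/7181293
solve [mL_A; mL_B] = S·[w00; w01] and [mR_A; mR_B] = S·[w10; w11]:
  w00 = 1, w01 = -1/2, w10 = 1/2, w11 = 1

1 -1/2 1/2 1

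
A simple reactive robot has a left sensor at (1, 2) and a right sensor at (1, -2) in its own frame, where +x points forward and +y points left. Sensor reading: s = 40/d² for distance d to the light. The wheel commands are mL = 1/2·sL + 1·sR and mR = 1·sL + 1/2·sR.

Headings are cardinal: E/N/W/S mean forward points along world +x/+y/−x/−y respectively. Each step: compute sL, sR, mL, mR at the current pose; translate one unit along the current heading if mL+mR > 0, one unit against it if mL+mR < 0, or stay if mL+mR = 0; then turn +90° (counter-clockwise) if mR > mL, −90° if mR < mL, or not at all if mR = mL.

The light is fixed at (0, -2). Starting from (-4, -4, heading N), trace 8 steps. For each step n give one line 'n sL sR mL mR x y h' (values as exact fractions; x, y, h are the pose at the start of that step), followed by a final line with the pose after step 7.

n=0: pose=(-4,-4,N); sL=40/37, sR=8; mL=316/37, mR=188/37; mL+mR=504/37 → advance +1; mR−mL=-128/37 → turn -1·90°
n=1: pose=(-4,-3,E); sL=4, sR=20/9; mL=38/9, mR=46/9; mL+mR=28/3 → advance +1; mR−mL=8/9 → turn +1·90°
n=2: pose=(-3,-3,N); sL=8/5, sR=40; mL=204/5, mR=108/5; mL+mR=312/5 → advance +1; mR−mL=-96/5 → turn -1·90°
n=3: pose=(-3,-2,E); sL=5, sR=5; mL=15/2, mR=15/2; mL+mR=15 → advance +1; mR−mL=0 → turn +0·90°
n=4: pose=(-2,-2,E); sL=8, sR=8; mL=12, mR=12; mL+mR=24 → advance +1; mR−mL=0 → turn +0·90°
n=5: pose=(-1,-2,E); sL=10, sR=10; mL=15, mR=15; mL+mR=30 → advance +1; mR−mL=0 → turn +0·90°
n=6: pose=(0,-2,E); sL=8, sR=8; mL=12, mR=12; mL+mR=24 → advance +1; mR−mL=0 → turn +0·90°
n=7: pose=(1,-2,E); sL=5, sR=5; mL=15/2, mR=15/2; mL+mR=15 → advance +1; mR−mL=0 → turn +0·90°

0 40/37 8 316/37 188/37 -4 -4 N
1 4 20/9 38/9 46/9 -4 -3 E
2 8/5 40 204/5 108/5 -3 -3 N
3 5 5 15/2 15/2 -3 -2 E
4 8 8 12 12 -2 -2 E
5 10 10 15 15 -1 -2 E
6 8 8 12 12 0 -2 E
7 5 5 15/2 15/2 1 -2 E
final 2 -2 E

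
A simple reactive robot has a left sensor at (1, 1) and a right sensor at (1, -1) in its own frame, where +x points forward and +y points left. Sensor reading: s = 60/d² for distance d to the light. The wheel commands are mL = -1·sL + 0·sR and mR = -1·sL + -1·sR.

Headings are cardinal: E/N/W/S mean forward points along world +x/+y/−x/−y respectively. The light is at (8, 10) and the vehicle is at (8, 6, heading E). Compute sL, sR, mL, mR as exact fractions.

left sensor world pos  = (9, 7); dL² = 10
right sensor world pos = (9, 5); dR² = 26
sL = 60/10 = 6
sR = 60/26 = 30/13
mL = -1·sL + 0·sR = -6
mR = -1·sL + -1·sR = -108/13

6 30/13 -6 -108/13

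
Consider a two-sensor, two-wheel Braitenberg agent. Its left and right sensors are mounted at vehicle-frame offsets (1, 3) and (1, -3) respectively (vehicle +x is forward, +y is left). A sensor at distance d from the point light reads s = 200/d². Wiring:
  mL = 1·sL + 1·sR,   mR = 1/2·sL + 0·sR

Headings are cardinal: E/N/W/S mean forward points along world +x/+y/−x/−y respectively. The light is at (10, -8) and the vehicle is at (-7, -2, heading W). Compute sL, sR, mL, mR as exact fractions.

200/333 40/81 3280/2997 100/333

left sensor world pos  = (-8, -5); dL² = 333
right sensor world pos = (-8, 1); dR² = 405
sL = 200/333 = 200/333
sR = 200/405 = 40/81
mL = 1·sL + 1·sR = 3280/2997
mR = 1/2·sL + 0·sR = 100/333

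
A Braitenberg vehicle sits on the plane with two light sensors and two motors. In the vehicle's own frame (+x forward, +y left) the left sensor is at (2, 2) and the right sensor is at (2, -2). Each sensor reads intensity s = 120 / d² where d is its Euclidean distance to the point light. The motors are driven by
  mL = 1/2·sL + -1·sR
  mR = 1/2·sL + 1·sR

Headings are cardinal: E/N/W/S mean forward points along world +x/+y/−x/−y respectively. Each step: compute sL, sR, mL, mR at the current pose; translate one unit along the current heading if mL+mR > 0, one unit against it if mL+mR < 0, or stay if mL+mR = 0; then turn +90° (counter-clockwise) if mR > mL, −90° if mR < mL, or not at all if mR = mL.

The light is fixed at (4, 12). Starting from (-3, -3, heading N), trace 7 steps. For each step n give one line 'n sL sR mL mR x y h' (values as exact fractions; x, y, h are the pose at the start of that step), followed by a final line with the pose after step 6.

n=0: pose=(-3,-3,N); sL=12/25, sR=60/97; mL=-918/2425, mR=2082/2425; mL+mR=12/25 → advance +1; mR−mL=120/97 → turn +1·90°
n=1: pose=(-3,-2,W); sL=120/337, sR=8/15; mL=-1796/5055, mR=3596/5055; mL+mR=120/337 → advance +1; mR−mL=16/15 → turn +1·90°
n=2: pose=(-4,-2,S); sL=30/73, sR=30/89; mL=-855/6497, mR=3525/6497; mL+mR=30/73 → advance +1; mR−mL=60/89 → turn +1·90°
n=3: pose=(-4,-3,E); sL=24/41, sR=24/65; mL=-204/2665, mR=1764/2665; mL+mR=24/41 → advance +1; mR−mL=48/65 → turn +1·90°
n=4: pose=(-3,-3,N); sL=12/25, sR=60/97; mL=-918/2425, mR=2082/2425; mL+mR=12/25 → advance +1; mR−mL=120/97 → turn +1·90°
n=5: pose=(-3,-2,W); sL=120/337, sR=8/15; mL=-1796/5055, mR=3596/5055; mL+mR=120/337 → advance +1; mR−mL=16/15 → turn +1·90°
n=6: pose=(-4,-2,S); sL=30/73, sR=30/89; mL=-855/6497, mR=3525/6497; mL+mR=30/73 → advance +1; mR−mL=60/89 → turn +1·90°

0 12/25 60/97 -918/2425 2082/2425 -3 -3 N
1 120/337 8/15 -1796/5055 3596/5055 -3 -2 W
2 30/73 30/89 -855/6497 3525/6497 -4 -2 S
3 24/41 24/65 -204/2665 1764/2665 -4 -3 E
4 12/25 60/97 -918/2425 2082/2425 -3 -3 N
5 120/337 8/15 -1796/5055 3596/5055 -3 -2 W
6 30/73 30/89 -855/6497 3525/6497 -4 -2 S
final -4 -3 E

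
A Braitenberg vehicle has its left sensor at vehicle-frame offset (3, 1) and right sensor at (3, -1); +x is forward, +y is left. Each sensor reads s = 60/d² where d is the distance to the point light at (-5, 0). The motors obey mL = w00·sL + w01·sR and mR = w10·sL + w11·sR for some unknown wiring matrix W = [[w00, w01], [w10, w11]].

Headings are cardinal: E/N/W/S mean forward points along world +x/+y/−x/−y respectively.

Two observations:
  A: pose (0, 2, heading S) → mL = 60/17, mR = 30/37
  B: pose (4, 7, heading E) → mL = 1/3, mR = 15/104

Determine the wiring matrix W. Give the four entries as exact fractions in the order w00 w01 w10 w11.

obs A: pose=(0,2,S) → sL=60/37, sR=60/17, mL=60/17, mR=30/37
obs B: pose=(4,7,E) → sL=15/52, sR=1/3, mL=1/3, mR=15/104
sensor matrix S = [[60/37, 60/17], [15/52, 1/3]]; det S = -3905/8177
solve [mL_A; mL_B] = S·[w00; w01] and [mR_A; mR_B] = S·[w10; w11]:
  w00 = 0, w01 = 1, w10 = 1/2, w11 = 0

0 1 1/2 0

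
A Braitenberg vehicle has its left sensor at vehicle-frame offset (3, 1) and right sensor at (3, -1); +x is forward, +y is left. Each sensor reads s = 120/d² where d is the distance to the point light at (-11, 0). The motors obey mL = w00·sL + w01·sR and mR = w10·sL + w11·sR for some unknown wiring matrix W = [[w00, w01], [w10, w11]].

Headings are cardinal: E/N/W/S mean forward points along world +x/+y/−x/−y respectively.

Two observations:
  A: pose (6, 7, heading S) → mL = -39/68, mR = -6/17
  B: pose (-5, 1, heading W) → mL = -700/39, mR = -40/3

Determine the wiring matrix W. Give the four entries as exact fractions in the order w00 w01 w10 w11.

-1 -1/2 -1 0

obs A: pose=(6,7,S) → sL=6/17, sR=15/34, mL=-39/68, mR=-6/17
obs B: pose=(-5,1,W) → sL=40/3, sR=120/13, mL=-700/39, mR=-40/3
sensor matrix S = [[6/17, 15/34], [40/3, 120/13]]; det S = -580/221
solve [mL_A; mL_B] = S·[w00; w01] and [mR_A; mR_B] = S·[w10; w11]:
  w00 = -1, w01 = -1/2, w10 = -1, w11 = 0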